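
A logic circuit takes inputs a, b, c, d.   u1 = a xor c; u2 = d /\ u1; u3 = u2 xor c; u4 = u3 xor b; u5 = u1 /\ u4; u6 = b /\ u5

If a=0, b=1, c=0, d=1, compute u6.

0

u1 = 0 xor 0 = 0
u2 = 1 /\ 0 = 0
u3 = 0 xor 0 = 0
u4 = 0 xor 1 = 1
u5 = 0 /\ 1 = 0
u6 = 1 /\ 0 = 0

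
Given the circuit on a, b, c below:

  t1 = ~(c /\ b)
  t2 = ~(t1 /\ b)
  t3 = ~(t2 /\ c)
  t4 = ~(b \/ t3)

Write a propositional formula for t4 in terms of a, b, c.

~(b \/ (~((~((~(c /\ b)) /\ b)) /\ c)))

t1 = ~(c /\ b)
t2 = ~(t1 /\ b) = ~((~(c /\ b)) /\ b)
t3 = ~(t2 /\ c) = ~((~((~(c /\ b)) /\ b)) /\ c)
t4 = ~(b \/ t3) = ~(b \/ (~((~((~(c /\ b)) /\ b)) /\ c)))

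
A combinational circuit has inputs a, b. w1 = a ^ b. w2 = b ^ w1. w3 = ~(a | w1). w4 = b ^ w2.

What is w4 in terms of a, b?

b ^ (b ^ (a ^ b))

w1 = a ^ b
w2 = b ^ w1 = b ^ (a ^ b)
w4 = b ^ w2 = b ^ (b ^ (a ^ b))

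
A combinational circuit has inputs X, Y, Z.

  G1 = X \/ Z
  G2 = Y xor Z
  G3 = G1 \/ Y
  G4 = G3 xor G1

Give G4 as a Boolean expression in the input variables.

G1 = X \/ Z
G3 = G1 \/ Y = (X \/ Z) \/ Y
G4 = G3 xor G1 = ((X \/ Z) \/ Y) xor (X \/ Z)

((X \/ Z) \/ Y) xor (X \/ Z)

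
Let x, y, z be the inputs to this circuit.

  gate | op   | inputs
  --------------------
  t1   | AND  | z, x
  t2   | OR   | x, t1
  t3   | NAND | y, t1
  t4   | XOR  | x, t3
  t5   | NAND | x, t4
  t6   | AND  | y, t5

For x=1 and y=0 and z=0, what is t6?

t1 = 0 AND 1 = 0
t3 = 0 NAND 0 = 1
t4 = 1 XOR 1 = 0
t5 = 1 NAND 0 = 1
t6 = 0 AND 1 = 0

0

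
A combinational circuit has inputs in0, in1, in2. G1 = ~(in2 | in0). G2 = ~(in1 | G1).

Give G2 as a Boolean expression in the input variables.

G1 = ~(in2 | in0)
G2 = ~(in1 | G1) = ~(in1 | (~(in2 | in0)))

~(in1 | (~(in2 | in0)))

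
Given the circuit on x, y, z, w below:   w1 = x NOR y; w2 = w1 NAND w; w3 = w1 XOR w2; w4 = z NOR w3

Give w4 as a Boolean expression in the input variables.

z NOR ((x NOR y) XOR ((x NOR y) NAND w))

w1 = x NOR y
w2 = w1 NAND w = (x NOR y) NAND w
w3 = w1 XOR w2 = (x NOR y) XOR ((x NOR y) NAND w)
w4 = z NOR w3 = z NOR ((x NOR y) XOR ((x NOR y) NAND w))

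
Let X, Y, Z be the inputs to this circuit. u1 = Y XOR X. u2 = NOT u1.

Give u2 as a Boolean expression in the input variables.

NOT (Y XOR X)

u1 = Y XOR X
u2 = NOT u1 = NOT (Y XOR X)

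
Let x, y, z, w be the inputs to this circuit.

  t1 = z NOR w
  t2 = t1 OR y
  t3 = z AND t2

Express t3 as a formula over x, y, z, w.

z AND ((z NOR w) OR y)

t1 = z NOR w
t2 = t1 OR y = (z NOR w) OR y
t3 = z AND t2 = z AND ((z NOR w) OR y)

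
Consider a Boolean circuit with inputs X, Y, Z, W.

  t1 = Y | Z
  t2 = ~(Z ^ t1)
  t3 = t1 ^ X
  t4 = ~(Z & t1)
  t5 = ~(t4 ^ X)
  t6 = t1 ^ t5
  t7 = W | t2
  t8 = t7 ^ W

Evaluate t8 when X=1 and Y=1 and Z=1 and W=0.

t1 = 1 | 1 = 1
t2 = ~(1 ^ 1) = 1
t7 = 0 | 1 = 1
t8 = 1 ^ 0 = 1

1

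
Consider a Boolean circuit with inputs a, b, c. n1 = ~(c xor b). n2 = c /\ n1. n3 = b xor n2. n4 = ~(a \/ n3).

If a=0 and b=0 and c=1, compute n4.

1

n1 = ~(1 xor 0) = 0
n2 = 1 /\ 0 = 0
n3 = 0 xor 0 = 0
n4 = ~(0 \/ 0) = 1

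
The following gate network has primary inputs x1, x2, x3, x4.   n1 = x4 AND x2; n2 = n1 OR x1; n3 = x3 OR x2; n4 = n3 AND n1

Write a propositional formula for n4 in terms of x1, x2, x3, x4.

n1 = x4 AND x2
n3 = x3 OR x2
n4 = n3 AND n1 = (x3 OR x2) AND (x4 AND x2)

(x3 OR x2) AND (x4 AND x2)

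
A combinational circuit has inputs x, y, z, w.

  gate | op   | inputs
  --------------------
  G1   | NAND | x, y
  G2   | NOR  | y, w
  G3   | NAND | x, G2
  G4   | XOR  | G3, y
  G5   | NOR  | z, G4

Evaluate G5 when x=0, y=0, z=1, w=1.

G2 = 0 NOR 1 = 0
G3 = 0 NAND 0 = 1
G4 = 1 XOR 0 = 1
G5 = 1 NOR 1 = 0

0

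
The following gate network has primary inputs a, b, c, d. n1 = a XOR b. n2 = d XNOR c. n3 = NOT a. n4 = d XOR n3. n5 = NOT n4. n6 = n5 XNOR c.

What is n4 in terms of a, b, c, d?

d XOR NOT a

n3 = NOT a
n4 = d XOR n3 = d XOR NOT a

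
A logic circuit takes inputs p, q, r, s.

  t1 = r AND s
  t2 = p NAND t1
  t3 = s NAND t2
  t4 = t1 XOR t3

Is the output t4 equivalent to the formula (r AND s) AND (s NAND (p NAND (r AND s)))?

t1 = r AND s
t2 = p NAND t1 = p NAND (r AND s)
t3 = s NAND t2 = s NAND (p NAND (r AND s))
t4 = t1 XOR t3 = (r AND s) XOR (s NAND (p NAND (r AND s)))
At p=0, q=0, r=0, s=0: circuit gives 1, formula gives 0.

No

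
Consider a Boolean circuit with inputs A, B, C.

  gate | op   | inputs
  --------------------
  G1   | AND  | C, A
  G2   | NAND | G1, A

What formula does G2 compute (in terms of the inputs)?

G1 = C AND A
G2 = G1 NAND A = (C AND A) NAND A

(C AND A) NAND A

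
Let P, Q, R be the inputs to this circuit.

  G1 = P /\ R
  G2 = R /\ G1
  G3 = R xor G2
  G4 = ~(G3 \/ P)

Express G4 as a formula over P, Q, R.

G1 = P /\ R
G2 = R /\ G1 = R /\ (P /\ R)
G3 = R xor G2 = R xor (R /\ (P /\ R))
G4 = ~(G3 \/ P) = ~((R xor (R /\ (P /\ R))) \/ P)

~((R xor (R /\ (P /\ R))) \/ P)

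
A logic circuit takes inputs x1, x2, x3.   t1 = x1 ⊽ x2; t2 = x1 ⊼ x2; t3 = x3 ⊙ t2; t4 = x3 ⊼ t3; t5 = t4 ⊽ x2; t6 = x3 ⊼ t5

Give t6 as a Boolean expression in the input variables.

x3 ⊼ ((x3 ⊼ (x3 ⊙ (x1 ⊼ x2))) ⊽ x2)

t2 = x1 ⊼ x2
t3 = x3 ⊙ t2 = x3 ⊙ (x1 ⊼ x2)
t4 = x3 ⊼ t3 = x3 ⊼ (x3 ⊙ (x1 ⊼ x2))
t5 = t4 ⊽ x2 = (x3 ⊼ (x3 ⊙ (x1 ⊼ x2))) ⊽ x2
t6 = x3 ⊼ t5 = x3 ⊼ ((x3 ⊼ (x3 ⊙ (x1 ⊼ x2))) ⊽ x2)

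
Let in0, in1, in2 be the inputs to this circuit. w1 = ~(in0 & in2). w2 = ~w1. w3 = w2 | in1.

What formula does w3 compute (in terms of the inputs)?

~(~(in0 & in2)) | in1

w1 = ~(in0 & in2)
w2 = ~w1 = ~(~(in0 & in2))
w3 = w2 | in1 = ~(~(in0 & in2)) | in1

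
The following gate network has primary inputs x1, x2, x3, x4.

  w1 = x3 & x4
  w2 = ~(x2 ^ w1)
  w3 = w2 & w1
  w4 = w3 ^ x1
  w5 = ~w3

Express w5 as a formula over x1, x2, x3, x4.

w1 = x3 & x4
w2 = ~(x2 ^ w1) = ~(x2 ^ (x3 & x4))
w3 = w2 & w1 = (~(x2 ^ (x3 & x4))) & (x3 & x4)
w5 = ~w3 = ~((~(x2 ^ (x3 & x4))) & (x3 & x4))

~((~(x2 ^ (x3 & x4))) & (x3 & x4))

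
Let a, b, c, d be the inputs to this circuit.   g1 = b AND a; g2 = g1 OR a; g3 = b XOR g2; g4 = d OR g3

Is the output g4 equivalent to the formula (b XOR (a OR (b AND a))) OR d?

Yes

g1 = b AND a
g2 = g1 OR a = (b AND a) OR a
g3 = b XOR g2 = b XOR ((b AND a) OR a)
g4 = d OR g3 = d OR (b XOR ((b AND a) OR a))
At a=0, b=0, c=0, d=0: circuit gives 0, formula gives 0.
At a=0, b=0, c=0, d=1: circuit gives 1, formula gives 1.
Agrees on all 16 inputs.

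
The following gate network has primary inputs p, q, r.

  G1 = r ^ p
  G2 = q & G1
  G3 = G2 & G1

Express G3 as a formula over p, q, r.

G1 = r ^ p
G2 = q & G1 = q & (r ^ p)
G3 = G2 & G1 = (q & (r ^ p)) & (r ^ p)

(q & (r ^ p)) & (r ^ p)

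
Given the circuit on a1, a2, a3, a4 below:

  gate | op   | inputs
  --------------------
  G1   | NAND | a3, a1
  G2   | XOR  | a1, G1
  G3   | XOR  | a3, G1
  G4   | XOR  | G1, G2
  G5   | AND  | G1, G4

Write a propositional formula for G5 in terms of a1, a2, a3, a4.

G1 = a3 NAND a1
G2 = a1 XOR G1 = a1 XOR (a3 NAND a1)
G4 = G1 XOR G2 = (a3 NAND a1) XOR (a1 XOR (a3 NAND a1))
G5 = G1 AND G4 = (a3 NAND a1) AND ((a3 NAND a1) XOR (a1 XOR (a3 NAND a1)))

(a3 NAND a1) AND ((a3 NAND a1) XOR (a1 XOR (a3 NAND a1)))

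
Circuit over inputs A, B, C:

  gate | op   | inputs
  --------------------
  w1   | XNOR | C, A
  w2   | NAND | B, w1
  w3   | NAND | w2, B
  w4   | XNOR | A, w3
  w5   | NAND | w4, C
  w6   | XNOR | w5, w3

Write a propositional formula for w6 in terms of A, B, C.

((A XNOR ((B NAND (C XNOR A)) NAND B)) NAND C) XNOR ((B NAND (C XNOR A)) NAND B)

w1 = C XNOR A
w2 = B NAND w1 = B NAND (C XNOR A)
w3 = w2 NAND B = (B NAND (C XNOR A)) NAND B
w4 = A XNOR w3 = A XNOR ((B NAND (C XNOR A)) NAND B)
w5 = w4 NAND C = (A XNOR ((B NAND (C XNOR A)) NAND B)) NAND C
w6 = w5 XNOR w3 = ((A XNOR ((B NAND (C XNOR A)) NAND B)) NAND C) XNOR ((B NAND (C XNOR A)) NAND B)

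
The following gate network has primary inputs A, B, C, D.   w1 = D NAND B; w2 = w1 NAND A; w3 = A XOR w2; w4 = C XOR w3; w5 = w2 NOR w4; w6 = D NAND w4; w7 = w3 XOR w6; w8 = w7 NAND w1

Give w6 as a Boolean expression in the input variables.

w1 = D NAND B
w2 = w1 NAND A = (D NAND B) NAND A
w3 = A XOR w2 = A XOR ((D NAND B) NAND A)
w4 = C XOR w3 = C XOR (A XOR ((D NAND B) NAND A))
w6 = D NAND w4 = D NAND (C XOR (A XOR ((D NAND B) NAND A)))

D NAND (C XOR (A XOR ((D NAND B) NAND A)))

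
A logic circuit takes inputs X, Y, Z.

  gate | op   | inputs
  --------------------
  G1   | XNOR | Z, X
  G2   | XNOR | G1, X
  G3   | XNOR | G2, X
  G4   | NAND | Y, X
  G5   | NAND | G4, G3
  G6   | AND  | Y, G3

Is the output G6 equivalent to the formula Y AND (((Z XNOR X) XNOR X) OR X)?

G1 = Z XNOR X
G2 = G1 XNOR X = (Z XNOR X) XNOR X
G3 = G2 XNOR X = ((Z XNOR X) XNOR X) XNOR X
G6 = Y AND G3 = Y AND (((Z XNOR X) XNOR X) XNOR X)
At X=0, Y=1, Z=0: circuit gives 1, formula gives 0.

No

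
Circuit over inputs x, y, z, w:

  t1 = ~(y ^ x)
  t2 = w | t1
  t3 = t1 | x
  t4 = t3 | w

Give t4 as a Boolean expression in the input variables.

t1 = ~(y ^ x)
t3 = t1 | x = (~(y ^ x)) | x
t4 = t3 | w = ((~(y ^ x)) | x) | w

((~(y ^ x)) | x) | w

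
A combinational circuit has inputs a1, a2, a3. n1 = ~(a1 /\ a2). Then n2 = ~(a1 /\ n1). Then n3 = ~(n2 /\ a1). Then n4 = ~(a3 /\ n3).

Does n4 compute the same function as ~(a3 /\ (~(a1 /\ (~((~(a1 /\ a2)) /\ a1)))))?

Yes

n1 = ~(a1 /\ a2)
n2 = ~(a1 /\ n1) = ~(a1 /\ (~(a1 /\ a2)))
n3 = ~(n2 /\ a1) = ~((~(a1 /\ (~(a1 /\ a2)))) /\ a1)
n4 = ~(a3 /\ n3) = ~(a3 /\ (~((~(a1 /\ (~(a1 /\ a2)))) /\ a1)))
At a1=0, a2=0, a3=1: circuit gives 0, formula gives 0.
At a1=0, a2=0, a3=0: circuit gives 1, formula gives 1.
Agrees on all 8 inputs.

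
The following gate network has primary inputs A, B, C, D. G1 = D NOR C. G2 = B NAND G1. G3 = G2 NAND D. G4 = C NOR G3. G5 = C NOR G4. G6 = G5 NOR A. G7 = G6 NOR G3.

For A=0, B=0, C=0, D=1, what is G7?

0

G1 = 1 NOR 0 = 0
G2 = 0 NAND 0 = 1
G3 = 1 NAND 1 = 0
G4 = 0 NOR 0 = 1
G5 = 0 NOR 1 = 0
G6 = 0 NOR 0 = 1
G7 = 1 NOR 0 = 0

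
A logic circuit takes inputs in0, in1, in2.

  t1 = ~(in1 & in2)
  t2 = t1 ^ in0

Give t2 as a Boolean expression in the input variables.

(~(in1 & in2)) ^ in0

t1 = ~(in1 & in2)
t2 = t1 ^ in0 = (~(in1 & in2)) ^ in0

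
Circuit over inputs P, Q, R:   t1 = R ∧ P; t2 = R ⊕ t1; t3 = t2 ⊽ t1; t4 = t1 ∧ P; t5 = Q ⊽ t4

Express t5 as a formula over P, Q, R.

t1 = R ∧ P
t4 = t1 ∧ P = (R ∧ P) ∧ P
t5 = Q ⊽ t4 = Q ⊽ ((R ∧ P) ∧ P)

Q ⊽ ((R ∧ P) ∧ P)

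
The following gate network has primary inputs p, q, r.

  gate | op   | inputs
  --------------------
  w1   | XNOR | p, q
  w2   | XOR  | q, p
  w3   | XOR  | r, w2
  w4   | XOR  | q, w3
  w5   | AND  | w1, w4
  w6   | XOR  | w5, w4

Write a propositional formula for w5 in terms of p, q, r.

w1 = p XNOR q
w2 = q XOR p
w3 = r XOR w2 = r XOR (q XOR p)
w4 = q XOR w3 = q XOR (r XOR (q XOR p))
w5 = w1 AND w4 = (p XNOR q) AND (q XOR (r XOR (q XOR p)))

(p XNOR q) AND (q XOR (r XOR (q XOR p)))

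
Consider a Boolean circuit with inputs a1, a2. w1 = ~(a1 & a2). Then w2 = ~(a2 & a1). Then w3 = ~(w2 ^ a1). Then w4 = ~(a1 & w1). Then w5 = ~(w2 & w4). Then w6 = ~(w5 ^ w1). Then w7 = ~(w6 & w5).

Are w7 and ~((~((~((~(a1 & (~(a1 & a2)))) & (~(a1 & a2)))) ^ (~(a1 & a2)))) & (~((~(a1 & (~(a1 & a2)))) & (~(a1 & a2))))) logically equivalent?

w1 = ~(a1 & a2)
w2 = ~(a2 & a1)
w4 = ~(a1 & w1) = ~(a1 & (~(a1 & a2)))
w5 = ~(w2 & w4) = ~((~(a2 & a1)) & (~(a1 & (~(a1 & a2)))))
w6 = ~(w5 ^ w1) = ~((~((~(a2 & a1)) & (~(a1 & (~(a1 & a2)))))) ^ (~(a1 & a2)))
w7 = ~(w6 & w5) = ~((~((~((~(a2 & a1)) & (~(a1 & (~(a1 & a2)))))) ^ (~(a1 & a2)))) & (~((~(a2 & a1)) & (~(a1 & (~(a1 & a2)))))))
At a1=1, a2=0: circuit gives 0, formula gives 0.
At a1=0, a2=0: circuit gives 1, formula gives 1.
Agrees on all 4 inputs.

Yes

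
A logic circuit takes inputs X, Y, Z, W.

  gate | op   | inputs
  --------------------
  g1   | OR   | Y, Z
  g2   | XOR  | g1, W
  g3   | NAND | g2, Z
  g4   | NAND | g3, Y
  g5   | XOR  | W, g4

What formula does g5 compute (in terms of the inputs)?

W XOR ((((Y OR Z) XOR W) NAND Z) NAND Y)

g1 = Y OR Z
g2 = g1 XOR W = (Y OR Z) XOR W
g3 = g2 NAND Z = ((Y OR Z) XOR W) NAND Z
g4 = g3 NAND Y = (((Y OR Z) XOR W) NAND Z) NAND Y
g5 = W XOR g4 = W XOR ((((Y OR Z) XOR W) NAND Z) NAND Y)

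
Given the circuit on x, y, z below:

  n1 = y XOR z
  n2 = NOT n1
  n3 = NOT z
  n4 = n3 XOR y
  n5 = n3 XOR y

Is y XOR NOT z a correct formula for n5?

n3 = NOT z
n5 = n3 XOR y = NOT z XOR y
At x=0, y=0, z=1: circuit gives 0, formula gives 0.
At x=0, y=0, z=0: circuit gives 1, formula gives 1.
Agrees on all 8 inputs.

Yes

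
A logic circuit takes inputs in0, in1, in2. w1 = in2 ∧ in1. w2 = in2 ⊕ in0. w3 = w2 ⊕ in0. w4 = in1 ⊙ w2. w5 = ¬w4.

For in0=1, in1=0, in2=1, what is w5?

w2 = 1 ⊕ 1 = 0
w4 = 0 ⊙ 0 = 1
w5 = ¬1 = 0

0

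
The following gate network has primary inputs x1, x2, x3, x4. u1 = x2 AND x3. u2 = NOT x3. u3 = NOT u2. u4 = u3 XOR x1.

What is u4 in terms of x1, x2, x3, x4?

NOT NOT x3 XOR x1

u2 = NOT x3
u3 = NOT u2 = NOT NOT x3
u4 = u3 XOR x1 = NOT NOT x3 XOR x1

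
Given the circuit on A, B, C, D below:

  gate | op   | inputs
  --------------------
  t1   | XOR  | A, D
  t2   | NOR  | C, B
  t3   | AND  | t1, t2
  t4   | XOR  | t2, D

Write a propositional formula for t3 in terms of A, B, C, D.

t1 = A XOR D
t2 = C NOR B
t3 = t1 AND t2 = (A XOR D) AND (C NOR B)

(A XOR D) AND (C NOR B)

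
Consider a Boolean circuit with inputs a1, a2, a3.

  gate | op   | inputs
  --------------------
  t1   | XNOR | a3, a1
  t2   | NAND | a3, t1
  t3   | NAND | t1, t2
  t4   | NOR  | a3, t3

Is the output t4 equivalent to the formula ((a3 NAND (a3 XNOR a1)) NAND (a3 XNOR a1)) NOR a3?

t1 = a3 XNOR a1
t2 = a3 NAND t1 = a3 NAND (a3 XNOR a1)
t3 = t1 NAND t2 = (a3 XNOR a1) NAND (a3 NAND (a3 XNOR a1))
t4 = a3 NOR t3 = a3 NOR ((a3 XNOR a1) NAND (a3 NAND (a3 XNOR a1)))
At a1=0, a2=0, a3=1: circuit gives 0, formula gives 0.
At a1=0, a2=0, a3=0: circuit gives 1, formula gives 1.
Agrees on all 8 inputs.

Yes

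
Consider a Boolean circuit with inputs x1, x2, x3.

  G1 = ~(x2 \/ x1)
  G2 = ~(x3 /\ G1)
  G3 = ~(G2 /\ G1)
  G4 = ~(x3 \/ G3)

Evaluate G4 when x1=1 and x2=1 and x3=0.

G1 = ~(1 \/ 1) = 0
G2 = ~(0 /\ 0) = 1
G3 = ~(1 /\ 0) = 1
G4 = ~(0 \/ 1) = 0

0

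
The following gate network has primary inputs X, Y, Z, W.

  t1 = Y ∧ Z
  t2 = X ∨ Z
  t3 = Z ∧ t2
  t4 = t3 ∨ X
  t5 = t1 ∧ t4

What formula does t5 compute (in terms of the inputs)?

t1 = Y ∧ Z
t2 = X ∨ Z
t3 = Z ∧ t2 = Z ∧ (X ∨ Z)
t4 = t3 ∨ X = (Z ∧ (X ∨ Z)) ∨ X
t5 = t1 ∧ t4 = (Y ∧ Z) ∧ ((Z ∧ (X ∨ Z)) ∨ X)

(Y ∧ Z) ∧ ((Z ∧ (X ∨ Z)) ∨ X)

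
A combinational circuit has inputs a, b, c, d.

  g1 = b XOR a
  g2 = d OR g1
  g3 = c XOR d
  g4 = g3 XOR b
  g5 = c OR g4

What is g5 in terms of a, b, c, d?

g3 = c XOR d
g4 = g3 XOR b = (c XOR d) XOR b
g5 = c OR g4 = c OR ((c XOR d) XOR b)

c OR ((c XOR d) XOR b)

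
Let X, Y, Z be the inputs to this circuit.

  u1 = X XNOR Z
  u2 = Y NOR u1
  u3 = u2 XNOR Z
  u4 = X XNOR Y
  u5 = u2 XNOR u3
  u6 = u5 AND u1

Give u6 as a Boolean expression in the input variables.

u1 = X XNOR Z
u2 = Y NOR u1 = Y NOR (X XNOR Z)
u3 = u2 XNOR Z = (Y NOR (X XNOR Z)) XNOR Z
u5 = u2 XNOR u3 = (Y NOR (X XNOR Z)) XNOR ((Y NOR (X XNOR Z)) XNOR Z)
u6 = u5 AND u1 = ((Y NOR (X XNOR Z)) XNOR ((Y NOR (X XNOR Z)) XNOR Z)) AND (X XNOR Z)

((Y NOR (X XNOR Z)) XNOR ((Y NOR (X XNOR Z)) XNOR Z)) AND (X XNOR Z)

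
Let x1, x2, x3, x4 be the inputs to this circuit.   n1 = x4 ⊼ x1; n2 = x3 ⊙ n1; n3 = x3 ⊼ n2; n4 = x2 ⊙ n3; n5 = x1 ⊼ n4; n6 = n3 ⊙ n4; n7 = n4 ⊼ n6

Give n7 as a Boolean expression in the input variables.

(x2 ⊙ (x3 ⊼ (x3 ⊙ (x4 ⊼ x1)))) ⊼ ((x3 ⊼ (x3 ⊙ (x4 ⊼ x1))) ⊙ (x2 ⊙ (x3 ⊼ (x3 ⊙ (x4 ⊼ x1)))))

n1 = x4 ⊼ x1
n2 = x3 ⊙ n1 = x3 ⊙ (x4 ⊼ x1)
n3 = x3 ⊼ n2 = x3 ⊼ (x3 ⊙ (x4 ⊼ x1))
n4 = x2 ⊙ n3 = x2 ⊙ (x3 ⊼ (x3 ⊙ (x4 ⊼ x1)))
n6 = n3 ⊙ n4 = (x3 ⊼ (x3 ⊙ (x4 ⊼ x1))) ⊙ (x2 ⊙ (x3 ⊼ (x3 ⊙ (x4 ⊼ x1))))
n7 = n4 ⊼ n6 = (x2 ⊙ (x3 ⊼ (x3 ⊙ (x4 ⊼ x1)))) ⊼ ((x3 ⊼ (x3 ⊙ (x4 ⊼ x1))) ⊙ (x2 ⊙ (x3 ⊼ (x3 ⊙ (x4 ⊼ x1)))))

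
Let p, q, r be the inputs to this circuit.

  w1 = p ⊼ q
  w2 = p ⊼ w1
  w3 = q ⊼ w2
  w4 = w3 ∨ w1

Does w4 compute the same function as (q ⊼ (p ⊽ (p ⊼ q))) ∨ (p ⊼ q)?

No

w1 = p ⊼ q
w2 = p ⊼ w1 = p ⊼ (p ⊼ q)
w3 = q ⊼ w2 = q ⊼ (p ⊼ (p ⊼ q))
w4 = w3 ∨ w1 = (q ⊼ (p ⊼ (p ⊼ q))) ∨ (p ⊼ q)
At p=1, q=1, r=0: circuit gives 0, formula gives 1.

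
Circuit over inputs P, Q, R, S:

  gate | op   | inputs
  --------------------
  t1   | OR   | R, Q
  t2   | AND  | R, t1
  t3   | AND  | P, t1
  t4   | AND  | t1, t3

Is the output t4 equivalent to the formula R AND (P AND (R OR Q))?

No

t1 = R OR Q
t3 = P AND t1 = P AND (R OR Q)
t4 = t1 AND t3 = (R OR Q) AND (P AND (R OR Q))
At P=1, Q=1, R=0, S=0: circuit gives 1, formula gives 0.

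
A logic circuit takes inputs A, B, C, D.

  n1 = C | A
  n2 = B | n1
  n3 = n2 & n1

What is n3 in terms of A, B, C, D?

n1 = C | A
n2 = B | n1 = B | (C | A)
n3 = n2 & n1 = (B | (C | A)) & (C | A)

(B | (C | A)) & (C | A)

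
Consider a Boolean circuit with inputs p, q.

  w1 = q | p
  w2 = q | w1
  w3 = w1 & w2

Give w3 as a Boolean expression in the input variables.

w1 = q | p
w2 = q | w1 = q | (q | p)
w3 = w1 & w2 = (q | p) & (q | (q | p))

(q | p) & (q | (q | p))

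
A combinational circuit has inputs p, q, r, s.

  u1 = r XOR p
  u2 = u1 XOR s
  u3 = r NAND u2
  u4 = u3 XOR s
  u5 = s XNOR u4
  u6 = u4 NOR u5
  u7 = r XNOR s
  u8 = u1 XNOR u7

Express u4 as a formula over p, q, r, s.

u1 = r XOR p
u2 = u1 XOR s = (r XOR p) XOR s
u3 = r NAND u2 = r NAND ((r XOR p) XOR s)
u4 = u3 XOR s = (r NAND ((r XOR p) XOR s)) XOR s

(r NAND ((r XOR p) XOR s)) XOR s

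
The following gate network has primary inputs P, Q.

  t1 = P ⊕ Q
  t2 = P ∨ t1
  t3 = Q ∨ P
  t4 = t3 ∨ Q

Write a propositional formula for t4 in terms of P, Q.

t3 = Q ∨ P
t4 = t3 ∨ Q = (Q ∨ P) ∨ Q

(Q ∨ P) ∨ Q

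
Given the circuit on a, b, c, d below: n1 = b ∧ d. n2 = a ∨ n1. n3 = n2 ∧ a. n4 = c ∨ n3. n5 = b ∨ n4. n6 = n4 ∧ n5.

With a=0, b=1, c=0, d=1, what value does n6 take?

n1 = 1 ∧ 1 = 1
n2 = 0 ∨ 1 = 1
n3 = 1 ∧ 0 = 0
n4 = 0 ∨ 0 = 0
n5 = 1 ∨ 0 = 1
n6 = 0 ∧ 1 = 0

0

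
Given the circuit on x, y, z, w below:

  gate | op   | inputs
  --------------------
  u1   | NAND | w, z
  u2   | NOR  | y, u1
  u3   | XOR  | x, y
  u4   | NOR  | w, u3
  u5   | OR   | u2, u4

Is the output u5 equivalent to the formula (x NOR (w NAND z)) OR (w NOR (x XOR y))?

No

u1 = w NAND z
u2 = y NOR u1 = y NOR (w NAND z)
u3 = x XOR y
u4 = w NOR u3 = w NOR (x XOR y)
u5 = u2 OR u4 = (y NOR (w NAND z)) OR (w NOR (x XOR y))
At x=0, y=1, z=1, w=1: circuit gives 0, formula gives 1.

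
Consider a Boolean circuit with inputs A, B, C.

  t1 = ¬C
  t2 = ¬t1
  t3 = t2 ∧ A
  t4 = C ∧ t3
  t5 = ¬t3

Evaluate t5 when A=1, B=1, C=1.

t1 = ¬1 = 0
t2 = ¬0 = 1
t3 = 1 ∧ 1 = 1
t5 = ¬1 = 0

0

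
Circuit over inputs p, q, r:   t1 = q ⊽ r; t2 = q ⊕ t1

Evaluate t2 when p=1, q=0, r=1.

0

t1 = 0 ⊽ 1 = 0
t2 = 0 ⊕ 0 = 0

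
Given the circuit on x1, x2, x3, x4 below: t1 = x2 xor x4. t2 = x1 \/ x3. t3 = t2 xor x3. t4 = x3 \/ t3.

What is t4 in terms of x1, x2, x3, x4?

t2 = x1 \/ x3
t3 = t2 xor x3 = (x1 \/ x3) xor x3
t4 = x3 \/ t3 = x3 \/ ((x1 \/ x3) xor x3)

x3 \/ ((x1 \/ x3) xor x3)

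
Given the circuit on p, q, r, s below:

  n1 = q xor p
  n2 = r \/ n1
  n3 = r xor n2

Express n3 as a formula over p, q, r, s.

r xor (r \/ (q xor p))

n1 = q xor p
n2 = r \/ n1 = r \/ (q xor p)
n3 = r xor n2 = r xor (r \/ (q xor p))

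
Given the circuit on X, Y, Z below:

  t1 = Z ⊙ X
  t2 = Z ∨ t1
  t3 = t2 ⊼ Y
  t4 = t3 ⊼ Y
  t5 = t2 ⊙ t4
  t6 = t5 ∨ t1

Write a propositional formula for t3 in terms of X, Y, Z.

t1 = Z ⊙ X
t2 = Z ∨ t1 = Z ∨ (Z ⊙ X)
t3 = t2 ⊼ Y = (Z ∨ (Z ⊙ X)) ⊼ Y

(Z ∨ (Z ⊙ X)) ⊼ Y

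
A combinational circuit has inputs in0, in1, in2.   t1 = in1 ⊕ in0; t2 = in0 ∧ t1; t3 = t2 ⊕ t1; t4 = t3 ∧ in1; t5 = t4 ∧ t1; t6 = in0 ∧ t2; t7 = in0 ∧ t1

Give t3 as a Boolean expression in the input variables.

(in0 ∧ (in1 ⊕ in0)) ⊕ (in1 ⊕ in0)

t1 = in1 ⊕ in0
t2 = in0 ∧ t1 = in0 ∧ (in1 ⊕ in0)
t3 = t2 ⊕ t1 = (in0 ∧ (in1 ⊕ in0)) ⊕ (in1 ⊕ in0)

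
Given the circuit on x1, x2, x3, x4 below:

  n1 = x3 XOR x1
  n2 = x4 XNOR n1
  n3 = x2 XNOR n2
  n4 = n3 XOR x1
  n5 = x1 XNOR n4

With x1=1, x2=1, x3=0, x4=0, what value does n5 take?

n1 = 0 XOR 1 = 1
n2 = 0 XNOR 1 = 0
n3 = 1 XNOR 0 = 0
n4 = 0 XOR 1 = 1
n5 = 1 XNOR 1 = 1

1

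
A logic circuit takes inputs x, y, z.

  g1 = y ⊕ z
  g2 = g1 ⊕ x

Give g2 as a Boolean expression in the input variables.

g1 = y ⊕ z
g2 = g1 ⊕ x = (y ⊕ z) ⊕ x

(y ⊕ z) ⊕ x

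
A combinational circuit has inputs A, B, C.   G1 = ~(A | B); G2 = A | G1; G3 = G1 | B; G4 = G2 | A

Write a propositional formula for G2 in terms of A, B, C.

A | (~(A | B))

G1 = ~(A | B)
G2 = A | G1 = A | (~(A | B))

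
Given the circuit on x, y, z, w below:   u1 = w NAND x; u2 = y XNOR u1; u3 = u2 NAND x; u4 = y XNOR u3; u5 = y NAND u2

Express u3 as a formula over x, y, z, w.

u1 = w NAND x
u2 = y XNOR u1 = y XNOR (w NAND x)
u3 = u2 NAND x = (y XNOR (w NAND x)) NAND x

(y XNOR (w NAND x)) NAND x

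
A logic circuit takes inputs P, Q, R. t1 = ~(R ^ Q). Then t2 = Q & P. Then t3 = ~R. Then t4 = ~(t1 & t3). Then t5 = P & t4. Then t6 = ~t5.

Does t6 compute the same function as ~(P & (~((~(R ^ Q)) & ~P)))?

t1 = ~(R ^ Q)
t3 = ~R
t4 = ~(t1 & t3) = ~((~(R ^ Q)) & ~R)
t5 = P & t4 = P & (~((~(R ^ Q)) & ~R))
t6 = ~t5 = ~(P & (~((~(R ^ Q)) & ~R)))
At P=1, Q=0, R=0: circuit gives 1, formula gives 0.

No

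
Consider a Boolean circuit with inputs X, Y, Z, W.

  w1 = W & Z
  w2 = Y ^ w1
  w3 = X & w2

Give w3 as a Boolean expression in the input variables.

X & (Y ^ (W & Z))

w1 = W & Z
w2 = Y ^ w1 = Y ^ (W & Z)
w3 = X & w2 = X & (Y ^ (W & Z))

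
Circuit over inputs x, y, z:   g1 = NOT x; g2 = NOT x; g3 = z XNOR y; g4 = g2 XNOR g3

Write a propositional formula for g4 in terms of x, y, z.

NOT x XNOR (z XNOR y)

g2 = NOT x
g3 = z XNOR y
g4 = g2 XNOR g3 = NOT x XNOR (z XNOR y)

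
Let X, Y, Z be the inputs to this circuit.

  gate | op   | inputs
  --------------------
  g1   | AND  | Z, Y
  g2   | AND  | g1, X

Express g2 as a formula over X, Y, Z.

g1 = Z AND Y
g2 = g1 AND X = (Z AND Y) AND X

(Z AND Y) AND X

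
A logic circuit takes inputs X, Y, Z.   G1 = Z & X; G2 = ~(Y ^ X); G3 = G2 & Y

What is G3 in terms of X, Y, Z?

(~(Y ^ X)) & Y

G2 = ~(Y ^ X)
G3 = G2 & Y = (~(Y ^ X)) & Y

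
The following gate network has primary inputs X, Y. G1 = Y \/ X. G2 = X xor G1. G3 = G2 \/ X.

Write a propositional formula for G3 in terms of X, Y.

(X xor (Y \/ X)) \/ X

G1 = Y \/ X
G2 = X xor G1 = X xor (Y \/ X)
G3 = G2 \/ X = (X xor (Y \/ X)) \/ X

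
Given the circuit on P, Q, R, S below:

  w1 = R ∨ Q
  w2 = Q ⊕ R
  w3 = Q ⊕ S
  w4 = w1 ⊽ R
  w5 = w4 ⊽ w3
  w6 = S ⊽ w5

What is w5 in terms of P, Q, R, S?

w1 = R ∨ Q
w3 = Q ⊕ S
w4 = w1 ⊽ R = (R ∨ Q) ⊽ R
w5 = w4 ⊽ w3 = ((R ∨ Q) ⊽ R) ⊽ (Q ⊕ S)

((R ∨ Q) ⊽ R) ⊽ (Q ⊕ S)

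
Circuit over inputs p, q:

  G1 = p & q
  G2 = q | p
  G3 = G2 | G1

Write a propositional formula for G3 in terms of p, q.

(q | p) | (p & q)

G1 = p & q
G2 = q | p
G3 = G2 | G1 = (q | p) | (p & q)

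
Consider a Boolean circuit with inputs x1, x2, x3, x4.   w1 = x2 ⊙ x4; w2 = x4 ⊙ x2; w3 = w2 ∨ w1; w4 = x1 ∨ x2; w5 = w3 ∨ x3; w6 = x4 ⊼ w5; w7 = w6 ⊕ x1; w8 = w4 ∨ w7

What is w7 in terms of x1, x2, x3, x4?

(x4 ⊼ (((x4 ⊙ x2) ∨ (x2 ⊙ x4)) ∨ x3)) ⊕ x1

w1 = x2 ⊙ x4
w2 = x4 ⊙ x2
w3 = w2 ∨ w1 = (x4 ⊙ x2) ∨ (x2 ⊙ x4)
w5 = w3 ∨ x3 = ((x4 ⊙ x2) ∨ (x2 ⊙ x4)) ∨ x3
w6 = x4 ⊼ w5 = x4 ⊼ (((x4 ⊙ x2) ∨ (x2 ⊙ x4)) ∨ x3)
w7 = w6 ⊕ x1 = (x4 ⊼ (((x4 ⊙ x2) ∨ (x2 ⊙ x4)) ∨ x3)) ⊕ x1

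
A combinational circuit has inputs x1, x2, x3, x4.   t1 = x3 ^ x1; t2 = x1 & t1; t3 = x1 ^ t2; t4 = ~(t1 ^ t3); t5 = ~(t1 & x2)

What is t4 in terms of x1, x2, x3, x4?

t1 = x3 ^ x1
t2 = x1 & t1 = x1 & (x3 ^ x1)
t3 = x1 ^ t2 = x1 ^ (x1 & (x3 ^ x1))
t4 = ~(t1 ^ t3) = ~((x3 ^ x1) ^ (x1 ^ (x1 & (x3 ^ x1))))

~((x3 ^ x1) ^ (x1 ^ (x1 & (x3 ^ x1))))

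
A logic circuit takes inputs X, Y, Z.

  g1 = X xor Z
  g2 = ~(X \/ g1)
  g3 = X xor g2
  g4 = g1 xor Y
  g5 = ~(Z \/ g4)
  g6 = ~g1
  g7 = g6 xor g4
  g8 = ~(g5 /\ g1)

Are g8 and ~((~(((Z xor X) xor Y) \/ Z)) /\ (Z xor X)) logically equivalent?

Yes

g1 = X xor Z
g4 = g1 xor Y = (X xor Z) xor Y
g5 = ~(Z \/ g4) = ~(Z \/ ((X xor Z) xor Y))
g8 = ~(g5 /\ g1) = ~((~(Z \/ ((X xor Z) xor Y))) /\ (X xor Z))
At X=1, Y=1, Z=0: circuit gives 0, formula gives 0.
At X=0, Y=0, Z=0: circuit gives 1, formula gives 1.
Agrees on all 8 inputs.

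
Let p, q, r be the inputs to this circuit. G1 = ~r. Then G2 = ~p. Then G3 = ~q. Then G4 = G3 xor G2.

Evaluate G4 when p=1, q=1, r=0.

G2 = ~1 = 0
G3 = ~1 = 0
G4 = 0 xor 0 = 0

0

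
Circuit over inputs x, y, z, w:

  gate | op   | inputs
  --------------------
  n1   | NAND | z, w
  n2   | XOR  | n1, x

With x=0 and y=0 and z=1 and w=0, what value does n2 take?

n1 = 1 NAND 0 = 1
n2 = 1 XOR 0 = 1

1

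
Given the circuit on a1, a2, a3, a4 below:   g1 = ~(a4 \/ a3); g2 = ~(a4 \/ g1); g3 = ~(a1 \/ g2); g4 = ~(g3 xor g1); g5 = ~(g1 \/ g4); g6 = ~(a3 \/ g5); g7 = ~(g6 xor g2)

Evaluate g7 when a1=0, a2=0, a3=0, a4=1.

1

g1 = ~(1 \/ 0) = 0
g2 = ~(1 \/ 0) = 0
g3 = ~(0 \/ 0) = 1
g4 = ~(1 xor 0) = 0
g5 = ~(0 \/ 0) = 1
g6 = ~(0 \/ 1) = 0
g7 = ~(0 xor 0) = 1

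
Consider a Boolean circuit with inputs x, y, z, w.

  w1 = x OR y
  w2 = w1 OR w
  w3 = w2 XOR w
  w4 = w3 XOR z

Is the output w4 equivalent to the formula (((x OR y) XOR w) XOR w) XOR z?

w1 = x OR y
w2 = w1 OR w = (x OR y) OR w
w3 = w2 XOR w = ((x OR y) OR w) XOR w
w4 = w3 XOR z = (((x OR y) OR w) XOR w) XOR z
At x=0, y=1, z=0, w=1: circuit gives 0, formula gives 1.

No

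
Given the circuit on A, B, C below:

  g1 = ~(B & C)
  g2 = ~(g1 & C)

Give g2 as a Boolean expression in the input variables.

g1 = ~(B & C)
g2 = ~(g1 & C) = ~((~(B & C)) & C)

~((~(B & C)) & C)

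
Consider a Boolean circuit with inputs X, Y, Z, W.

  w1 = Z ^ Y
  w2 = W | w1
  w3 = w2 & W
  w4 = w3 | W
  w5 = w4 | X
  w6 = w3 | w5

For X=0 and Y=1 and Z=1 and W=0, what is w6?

0

w1 = 1 ^ 1 = 0
w2 = 0 | 0 = 0
w3 = 0 & 0 = 0
w4 = 0 | 0 = 0
w5 = 0 | 0 = 0
w6 = 0 | 0 = 0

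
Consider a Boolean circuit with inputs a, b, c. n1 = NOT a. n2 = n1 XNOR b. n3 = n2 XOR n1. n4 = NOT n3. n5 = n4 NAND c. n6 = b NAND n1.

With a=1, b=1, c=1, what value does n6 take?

n1 = NOT 1 = 0
n6 = 1 NAND 0 = 1

1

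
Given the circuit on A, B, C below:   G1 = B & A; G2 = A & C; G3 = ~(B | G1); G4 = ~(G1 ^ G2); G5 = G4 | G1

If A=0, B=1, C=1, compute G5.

1

G1 = 1 & 0 = 0
G2 = 0 & 1 = 0
G4 = ~(0 ^ 0) = 1
G5 = 1 | 0 = 1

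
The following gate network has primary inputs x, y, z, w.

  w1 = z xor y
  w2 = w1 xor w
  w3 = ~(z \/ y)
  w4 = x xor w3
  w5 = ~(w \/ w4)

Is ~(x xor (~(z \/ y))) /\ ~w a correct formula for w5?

Yes

w3 = ~(z \/ y)
w4 = x xor w3 = x xor (~(z \/ y))
w5 = ~(w \/ w4) = ~(w \/ (x xor (~(z \/ y))))
At x=0, y=0, z=0, w=0: circuit gives 0, formula gives 0.
At x=0, y=0, z=1, w=0: circuit gives 1, formula gives 1.
Agrees on all 16 inputs.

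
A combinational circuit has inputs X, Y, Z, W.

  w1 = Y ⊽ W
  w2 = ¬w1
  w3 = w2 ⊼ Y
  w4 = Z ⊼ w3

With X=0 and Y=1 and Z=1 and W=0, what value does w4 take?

w1 = 1 ⊽ 0 = 0
w2 = ¬0 = 1
w3 = 1 ⊼ 1 = 0
w4 = 1 ⊼ 0 = 1

1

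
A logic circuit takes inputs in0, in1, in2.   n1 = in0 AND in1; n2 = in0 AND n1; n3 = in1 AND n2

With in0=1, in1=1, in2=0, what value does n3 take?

n1 = 1 AND 1 = 1
n2 = 1 AND 1 = 1
n3 = 1 AND 1 = 1

1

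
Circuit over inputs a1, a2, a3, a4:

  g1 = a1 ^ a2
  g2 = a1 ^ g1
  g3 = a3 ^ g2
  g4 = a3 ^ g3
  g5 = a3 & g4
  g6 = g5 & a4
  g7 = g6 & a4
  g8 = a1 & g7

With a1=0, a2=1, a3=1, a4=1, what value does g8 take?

g1 = 0 ^ 1 = 1
g2 = 0 ^ 1 = 1
g3 = 1 ^ 1 = 0
g4 = 1 ^ 0 = 1
g5 = 1 & 1 = 1
g6 = 1 & 1 = 1
g7 = 1 & 1 = 1
g8 = 0 & 1 = 0

0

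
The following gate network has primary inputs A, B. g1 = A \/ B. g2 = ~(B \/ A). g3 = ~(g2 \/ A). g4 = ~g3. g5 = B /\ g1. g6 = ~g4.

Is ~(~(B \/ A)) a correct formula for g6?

No

g2 = ~(B \/ A)
g3 = ~(g2 \/ A) = ~((~(B \/ A)) \/ A)
g4 = ~g3 = ~(~((~(B \/ A)) \/ A))
g6 = ~g4 = ~~(~((~(B \/ A)) \/ A))
At A=1, B=0: circuit gives 0, formula gives 1.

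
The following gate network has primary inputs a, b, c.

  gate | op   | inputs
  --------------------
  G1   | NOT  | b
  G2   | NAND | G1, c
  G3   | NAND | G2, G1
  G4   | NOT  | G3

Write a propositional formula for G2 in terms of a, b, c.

G1 = NOT b
G2 = G1 NAND c = NOT b NAND c

NOT b NAND c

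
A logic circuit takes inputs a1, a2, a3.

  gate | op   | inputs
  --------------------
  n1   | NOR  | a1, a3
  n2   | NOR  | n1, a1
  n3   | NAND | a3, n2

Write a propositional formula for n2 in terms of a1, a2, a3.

n1 = a1 NOR a3
n2 = n1 NOR a1 = (a1 NOR a3) NOR a1

(a1 NOR a3) NOR a1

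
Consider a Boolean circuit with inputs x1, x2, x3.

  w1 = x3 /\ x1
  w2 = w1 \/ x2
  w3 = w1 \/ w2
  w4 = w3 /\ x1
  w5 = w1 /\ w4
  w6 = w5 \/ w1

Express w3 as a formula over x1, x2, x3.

w1 = x3 /\ x1
w2 = w1 \/ x2 = (x3 /\ x1) \/ x2
w3 = w1 \/ w2 = (x3 /\ x1) \/ ((x3 /\ x1) \/ x2)

(x3 /\ x1) \/ ((x3 /\ x1) \/ x2)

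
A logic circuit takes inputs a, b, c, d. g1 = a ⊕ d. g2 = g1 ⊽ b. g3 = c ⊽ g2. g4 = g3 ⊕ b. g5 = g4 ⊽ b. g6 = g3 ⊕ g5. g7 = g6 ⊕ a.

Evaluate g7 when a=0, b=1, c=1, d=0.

g1 = 0 ⊕ 0 = 0
g2 = 0 ⊽ 1 = 0
g3 = 1 ⊽ 0 = 0
g4 = 0 ⊕ 1 = 1
g5 = 1 ⊽ 1 = 0
g6 = 0 ⊕ 0 = 0
g7 = 0 ⊕ 0 = 0

0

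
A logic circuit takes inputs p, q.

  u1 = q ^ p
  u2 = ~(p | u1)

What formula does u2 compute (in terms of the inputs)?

~(p | (q ^ p))

u1 = q ^ p
u2 = ~(p | u1) = ~(p | (q ^ p))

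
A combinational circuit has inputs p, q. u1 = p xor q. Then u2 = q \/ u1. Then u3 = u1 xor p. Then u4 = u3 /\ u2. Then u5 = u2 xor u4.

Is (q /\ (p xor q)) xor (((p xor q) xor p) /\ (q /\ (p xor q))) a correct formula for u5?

No

u1 = p xor q
u2 = q \/ u1 = q \/ (p xor q)
u3 = u1 xor p = (p xor q) xor p
u4 = u3 /\ u2 = ((p xor q) xor p) /\ (q \/ (p xor q))
u5 = u2 xor u4 = (q \/ (p xor q)) xor (((p xor q) xor p) /\ (q \/ (p xor q)))
At p=1, q=0: circuit gives 1, formula gives 0.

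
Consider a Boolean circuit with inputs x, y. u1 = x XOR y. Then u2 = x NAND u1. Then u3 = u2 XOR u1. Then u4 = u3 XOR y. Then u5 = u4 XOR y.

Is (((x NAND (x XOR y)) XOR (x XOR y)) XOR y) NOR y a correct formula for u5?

No

u1 = x XOR y
u2 = x NAND u1 = x NAND (x XOR y)
u3 = u2 XOR u1 = (x NAND (x XOR y)) XOR (x XOR y)
u4 = u3 XOR y = ((x NAND (x XOR y)) XOR (x XOR y)) XOR y
u5 = u4 XOR y = (((x NAND (x XOR y)) XOR (x XOR y)) XOR y) XOR y
At x=0, y=0: circuit gives 1, formula gives 0.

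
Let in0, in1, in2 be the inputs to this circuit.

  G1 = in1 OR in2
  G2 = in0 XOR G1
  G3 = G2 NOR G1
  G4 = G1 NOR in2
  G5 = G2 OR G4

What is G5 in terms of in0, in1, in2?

G1 = in1 OR in2
G2 = in0 XOR G1 = in0 XOR (in1 OR in2)
G4 = G1 NOR in2 = (in1 OR in2) NOR in2
G5 = G2 OR G4 = (in0 XOR (in1 OR in2)) OR ((in1 OR in2) NOR in2)

(in0 XOR (in1 OR in2)) OR ((in1 OR in2) NOR in2)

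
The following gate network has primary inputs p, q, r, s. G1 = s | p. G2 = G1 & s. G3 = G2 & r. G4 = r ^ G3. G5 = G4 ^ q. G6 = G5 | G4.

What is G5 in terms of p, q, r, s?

G1 = s | p
G2 = G1 & s = (s | p) & s
G3 = G2 & r = ((s | p) & s) & r
G4 = r ^ G3 = r ^ (((s | p) & s) & r)
G5 = G4 ^ q = (r ^ (((s | p) & s) & r)) ^ q

(r ^ (((s | p) & s) & r)) ^ q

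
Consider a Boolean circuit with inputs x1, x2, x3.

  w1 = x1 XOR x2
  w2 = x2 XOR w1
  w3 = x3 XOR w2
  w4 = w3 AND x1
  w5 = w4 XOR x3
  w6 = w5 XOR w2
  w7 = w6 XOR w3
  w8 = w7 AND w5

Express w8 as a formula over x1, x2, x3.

w1 = x1 XOR x2
w2 = x2 XOR w1 = x2 XOR (x1 XOR x2)
w3 = x3 XOR w2 = x3 XOR (x2 XOR (x1 XOR x2))
w4 = w3 AND x1 = (x3 XOR (x2 XOR (x1 XOR x2))) AND x1
w5 = w4 XOR x3 = ((x3 XOR (x2 XOR (x1 XOR x2))) AND x1) XOR x3
w6 = w5 XOR w2 = (((x3 XOR (x2 XOR (x1 XOR x2))) AND x1) XOR x3) XOR (x2 XOR (x1 XOR x2))
w7 = w6 XOR w3 = ((((x3 XOR (x2 XOR (x1 XOR x2))) AND x1) XOR x3) XOR (x2 XOR (x1 XOR x2))) XOR (x3 XOR (x2 XOR (x1 XOR x2)))
w8 = w7 AND w5 = (((((x3 XOR (x2 XOR (x1 XOR x2))) AND x1) XOR x3) XOR (x2 XOR (x1 XOR x2))) XOR (x3 XOR (x2 XOR (x1 XOR x2)))) AND (((x3 XOR (x2 XOR (x1 XOR x2))) AND x1) XOR x3)

(((((x3 XOR (x2 XOR (x1 XOR x2))) AND x1) XOR x3) XOR (x2 XOR (x1 XOR x2))) XOR (x3 XOR (x2 XOR (x1 XOR x2)))) AND (((x3 XOR (x2 XOR (x1 XOR x2))) AND x1) XOR x3)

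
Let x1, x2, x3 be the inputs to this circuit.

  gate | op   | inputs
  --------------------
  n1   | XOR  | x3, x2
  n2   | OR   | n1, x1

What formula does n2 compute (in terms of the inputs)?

(x3 XOR x2) OR x1

n1 = x3 XOR x2
n2 = n1 OR x1 = (x3 XOR x2) OR x1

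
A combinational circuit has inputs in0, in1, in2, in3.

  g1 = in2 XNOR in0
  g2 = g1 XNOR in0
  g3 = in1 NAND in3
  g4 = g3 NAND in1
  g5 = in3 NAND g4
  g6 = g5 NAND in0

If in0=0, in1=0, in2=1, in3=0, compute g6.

1

g3 = 0 NAND 0 = 1
g4 = 1 NAND 0 = 1
g5 = 0 NAND 1 = 1
g6 = 1 NAND 0 = 1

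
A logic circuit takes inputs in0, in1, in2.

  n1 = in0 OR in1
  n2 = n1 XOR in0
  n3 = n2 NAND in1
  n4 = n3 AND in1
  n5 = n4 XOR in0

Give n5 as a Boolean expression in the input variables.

((((in0 OR in1) XOR in0) NAND in1) AND in1) XOR in0

n1 = in0 OR in1
n2 = n1 XOR in0 = (in0 OR in1) XOR in0
n3 = n2 NAND in1 = ((in0 OR in1) XOR in0) NAND in1
n4 = n3 AND in1 = (((in0 OR in1) XOR in0) NAND in1) AND in1
n5 = n4 XOR in0 = ((((in0 OR in1) XOR in0) NAND in1) AND in1) XOR in0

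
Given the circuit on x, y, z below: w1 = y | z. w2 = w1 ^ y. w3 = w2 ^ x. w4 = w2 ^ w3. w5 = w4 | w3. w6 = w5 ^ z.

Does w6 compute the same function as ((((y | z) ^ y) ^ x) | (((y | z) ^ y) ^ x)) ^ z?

w1 = y | z
w2 = w1 ^ y = (y | z) ^ y
w3 = w2 ^ x = ((y | z) ^ y) ^ x
w4 = w2 ^ w3 = ((y | z) ^ y) ^ (((y | z) ^ y) ^ x)
w5 = w4 | w3 = (((y | z) ^ y) ^ (((y | z) ^ y) ^ x)) | (((y | z) ^ y) ^ x)
w6 = w5 ^ z = ((((y | z) ^ y) ^ (((y | z) ^ y) ^ x)) | (((y | z) ^ y) ^ x)) ^ z
At x=1, y=0, z=1: circuit gives 0, formula gives 1.

No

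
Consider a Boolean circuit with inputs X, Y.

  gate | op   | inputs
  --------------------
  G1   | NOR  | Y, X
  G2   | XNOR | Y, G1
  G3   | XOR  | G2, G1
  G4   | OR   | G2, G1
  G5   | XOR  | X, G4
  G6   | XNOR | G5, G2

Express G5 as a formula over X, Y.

X XOR ((Y XNOR (Y NOR X)) OR (Y NOR X))

G1 = Y NOR X
G2 = Y XNOR G1 = Y XNOR (Y NOR X)
G4 = G2 OR G1 = (Y XNOR (Y NOR X)) OR (Y NOR X)
G5 = X XOR G4 = X XOR ((Y XNOR (Y NOR X)) OR (Y NOR X))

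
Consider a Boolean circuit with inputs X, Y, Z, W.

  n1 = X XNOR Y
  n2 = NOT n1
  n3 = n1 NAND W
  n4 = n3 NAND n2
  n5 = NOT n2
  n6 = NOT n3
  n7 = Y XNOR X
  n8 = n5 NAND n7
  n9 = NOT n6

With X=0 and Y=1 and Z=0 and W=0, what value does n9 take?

n1 = 0 XNOR 1 = 0
n3 = 0 NAND 0 = 1
n6 = NOT 1 = 0
n9 = NOT 0 = 1

1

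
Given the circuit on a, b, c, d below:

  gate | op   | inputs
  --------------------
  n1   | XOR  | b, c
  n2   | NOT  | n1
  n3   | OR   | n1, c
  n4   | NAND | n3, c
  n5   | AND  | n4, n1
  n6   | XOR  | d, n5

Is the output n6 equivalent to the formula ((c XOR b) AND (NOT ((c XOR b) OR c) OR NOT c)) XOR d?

n1 = b XOR c
n3 = n1 OR c = (b XOR c) OR c
n4 = n3 NAND c = ((b XOR c) OR c) NAND c
n5 = n4 AND n1 = (((b XOR c) OR c) NAND c) AND (b XOR c)
n6 = d XOR n5 = d XOR ((((b XOR c) OR c) NAND c) AND (b XOR c))
At a=0, b=0, c=0, d=0: circuit gives 0, formula gives 0.
At a=0, b=0, c=0, d=1: circuit gives 1, formula gives 1.
Agrees on all 16 inputs.

Yes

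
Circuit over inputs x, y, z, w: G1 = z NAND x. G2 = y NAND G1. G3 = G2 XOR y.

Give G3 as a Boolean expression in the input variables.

G1 = z NAND x
G2 = y NAND G1 = y NAND (z NAND x)
G3 = G2 XOR y = (y NAND (z NAND x)) XOR y

(y NAND (z NAND x)) XOR y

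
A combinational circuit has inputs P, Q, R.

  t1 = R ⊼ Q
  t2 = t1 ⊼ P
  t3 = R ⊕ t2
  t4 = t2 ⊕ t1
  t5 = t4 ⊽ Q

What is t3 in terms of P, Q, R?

t1 = R ⊼ Q
t2 = t1 ⊼ P = (R ⊼ Q) ⊼ P
t3 = R ⊕ t2 = R ⊕ ((R ⊼ Q) ⊼ P)

R ⊕ ((R ⊼ Q) ⊼ P)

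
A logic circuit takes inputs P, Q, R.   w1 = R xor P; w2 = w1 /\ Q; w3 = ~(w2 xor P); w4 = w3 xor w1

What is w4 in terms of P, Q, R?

w1 = R xor P
w2 = w1 /\ Q = (R xor P) /\ Q
w3 = ~(w2 xor P) = ~(((R xor P) /\ Q) xor P)
w4 = w3 xor w1 = (~(((R xor P) /\ Q) xor P)) xor (R xor P)

(~(((R xor P) /\ Q) xor P)) xor (R xor P)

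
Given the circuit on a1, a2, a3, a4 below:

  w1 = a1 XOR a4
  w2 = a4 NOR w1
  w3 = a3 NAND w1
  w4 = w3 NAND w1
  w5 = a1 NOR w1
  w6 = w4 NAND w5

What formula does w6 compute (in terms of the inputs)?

((a3 NAND (a1 XOR a4)) NAND (a1 XOR a4)) NAND (a1 NOR (a1 XOR a4))

w1 = a1 XOR a4
w3 = a3 NAND w1 = a3 NAND (a1 XOR a4)
w4 = w3 NAND w1 = (a3 NAND (a1 XOR a4)) NAND (a1 XOR a4)
w5 = a1 NOR w1 = a1 NOR (a1 XOR a4)
w6 = w4 NAND w5 = ((a3 NAND (a1 XOR a4)) NAND (a1 XOR a4)) NAND (a1 NOR (a1 XOR a4))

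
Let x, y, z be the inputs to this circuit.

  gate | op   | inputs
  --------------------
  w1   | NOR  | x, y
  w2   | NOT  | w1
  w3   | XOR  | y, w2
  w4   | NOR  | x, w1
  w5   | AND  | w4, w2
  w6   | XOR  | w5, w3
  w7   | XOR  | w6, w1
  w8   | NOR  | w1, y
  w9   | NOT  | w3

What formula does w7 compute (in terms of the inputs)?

(((x NOR (x NOR y)) AND NOT (x NOR y)) XOR (y XOR NOT (x NOR y))) XOR (x NOR y)

w1 = x NOR y
w2 = NOT w1 = NOT (x NOR y)
w3 = y XOR w2 = y XOR NOT (x NOR y)
w4 = x NOR w1 = x NOR (x NOR y)
w5 = w4 AND w2 = (x NOR (x NOR y)) AND NOT (x NOR y)
w6 = w5 XOR w3 = ((x NOR (x NOR y)) AND NOT (x NOR y)) XOR (y XOR NOT (x NOR y))
w7 = w6 XOR w1 = (((x NOR (x NOR y)) AND NOT (x NOR y)) XOR (y XOR NOT (x NOR y))) XOR (x NOR y)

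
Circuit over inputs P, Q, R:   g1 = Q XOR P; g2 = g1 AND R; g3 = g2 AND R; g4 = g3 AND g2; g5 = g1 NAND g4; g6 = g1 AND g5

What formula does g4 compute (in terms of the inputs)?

(((Q XOR P) AND R) AND R) AND ((Q XOR P) AND R)

g1 = Q XOR P
g2 = g1 AND R = (Q XOR P) AND R
g3 = g2 AND R = ((Q XOR P) AND R) AND R
g4 = g3 AND g2 = (((Q XOR P) AND R) AND R) AND ((Q XOR P) AND R)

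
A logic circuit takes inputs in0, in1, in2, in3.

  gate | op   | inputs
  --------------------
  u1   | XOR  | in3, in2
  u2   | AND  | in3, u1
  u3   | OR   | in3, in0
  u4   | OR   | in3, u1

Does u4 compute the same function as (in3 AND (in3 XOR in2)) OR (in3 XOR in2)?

u1 = in3 XOR in2
u4 = in3 OR u1 = in3 OR (in3 XOR in2)
At in0=0, in1=0, in2=1, in3=1: circuit gives 1, formula gives 0.

No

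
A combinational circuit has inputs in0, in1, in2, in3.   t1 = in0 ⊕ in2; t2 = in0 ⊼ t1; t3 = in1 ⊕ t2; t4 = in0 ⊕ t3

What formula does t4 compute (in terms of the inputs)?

in0 ⊕ (in1 ⊕ (in0 ⊼ (in0 ⊕ in2)))

t1 = in0 ⊕ in2
t2 = in0 ⊼ t1 = in0 ⊼ (in0 ⊕ in2)
t3 = in1 ⊕ t2 = in1 ⊕ (in0 ⊼ (in0 ⊕ in2))
t4 = in0 ⊕ t3 = in0 ⊕ (in1 ⊕ (in0 ⊼ (in0 ⊕ in2)))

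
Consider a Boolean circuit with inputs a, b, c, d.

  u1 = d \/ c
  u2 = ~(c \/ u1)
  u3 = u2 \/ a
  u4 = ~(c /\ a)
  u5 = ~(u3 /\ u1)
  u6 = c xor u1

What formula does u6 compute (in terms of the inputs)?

u1 = d \/ c
u6 = c xor u1 = c xor (d \/ c)

c xor (d \/ c)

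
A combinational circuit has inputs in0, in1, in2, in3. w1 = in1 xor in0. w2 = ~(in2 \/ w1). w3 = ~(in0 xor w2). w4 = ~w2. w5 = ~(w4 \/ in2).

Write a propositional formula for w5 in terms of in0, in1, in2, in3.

w1 = in1 xor in0
w2 = ~(in2 \/ w1) = ~(in2 \/ (in1 xor in0))
w4 = ~w2 = ~(~(in2 \/ (in1 xor in0)))
w5 = ~(w4 \/ in2) = ~(~(~(in2 \/ (in1 xor in0))) \/ in2)

~(~(~(in2 \/ (in1 xor in0))) \/ in2)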